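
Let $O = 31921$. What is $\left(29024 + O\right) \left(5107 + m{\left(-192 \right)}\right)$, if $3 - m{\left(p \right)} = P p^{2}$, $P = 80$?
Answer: $-179422689450$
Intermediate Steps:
$m{\left(p \right)} = 3 - 80 p^{2}$
$\left(29024 + O\right) \left(5107 + m{\left(-192 \right)}\right) = \left(29024 + 31921\right) \left(5107 + \left(3 - 80 \left(-192\right)^{2}\right)\right) = 60945 \left(5107 + \left(3 - 2949120\right)\right) = 60945 \left(5107 - 2949117\right) = 60945 \left(-2944010\right) = -179422689450$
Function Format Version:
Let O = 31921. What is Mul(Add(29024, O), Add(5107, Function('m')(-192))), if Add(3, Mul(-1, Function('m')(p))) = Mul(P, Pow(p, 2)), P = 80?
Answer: -179422689450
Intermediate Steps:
Function('m')(p) = Add(3, Mul(-80, Pow(p, 2))) (Function('m')(p) = Add(3, Mul(-1, Mul(80, Pow(p, 2)))) = Add(3, Mul(-80, Pow(p, 2))))
Mul(Add(29024, O), Add(5107, Function('m')(-192))) = Mul(Add(29024, 31921), Add(5107, Add(3, Mul(-80, Pow(-192, 2))))) = Mul(60945, Add(5107, Add(3, Mul(-80, 36864)))) = Mul(60945, Add(5107, Add(3, -2949120))) = Mul(60945, Add(5107, -2949117)) = Mul(60945, -2944010) = -179422689450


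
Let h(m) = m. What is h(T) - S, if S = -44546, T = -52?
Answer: 44494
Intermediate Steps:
h(T) - S = -52 - 1*(-44546) = -52 + 44546 = 44494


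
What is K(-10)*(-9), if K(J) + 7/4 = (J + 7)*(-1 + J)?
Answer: -1125/4 ≈ -281.25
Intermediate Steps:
K(J) = -7/4 + (-1 + J)*(7 + J) (K(J) = -7/4 + (J + 7)*(-1 + J) = -7/4 + (7 + J)*(-1 + J) = -7/4 + (-1 + J)*(7 + J))
K(-10)*(-9) = (-35/4 + (-10)² + 6*(-10))*(-9) = (-35/4 + 100 - 60)*(-9) = (125/4)*(-9) = -1125/4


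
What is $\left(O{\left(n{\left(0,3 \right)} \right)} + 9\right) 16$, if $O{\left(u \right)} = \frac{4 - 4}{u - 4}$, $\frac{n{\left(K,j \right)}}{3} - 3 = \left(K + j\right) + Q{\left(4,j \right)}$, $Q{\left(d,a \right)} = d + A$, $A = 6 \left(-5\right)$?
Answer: $144$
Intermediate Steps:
$A = -30$
$Q{\left(d,a \right)} = -30 + d$ ($Q{\left(d,a \right)} = d - 30 = -30 + d$)
$n{\left(K,j \right)} = -69 + 3 K + 3 j$ ($n{\left(K,j \right)} = 9 + 3 \left(\left(K + j\right) + \left(-30 + 4\right)\right) = 9 + 3 \left(\left(K + j\right) - 26\right) = 9 + 3 \left(-26 + K + j\right) = 9 + \left(-78 + 3 K + 3 j\right) = -69 + 3 K + 3 j$)
$O{\left(u \right)} = 0$ ($O{\left(u \right)} = \frac{0}{-4 + u} = 0$)
$\left(O{\left(n{\left(0,3 \right)} \right)} + 9\right) 16 = \left(0 + 9\right) 16 = 9 \cdot 16 = 144$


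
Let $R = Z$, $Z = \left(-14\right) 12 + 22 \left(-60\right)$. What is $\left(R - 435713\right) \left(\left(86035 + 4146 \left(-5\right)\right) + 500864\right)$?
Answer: $-247529652969$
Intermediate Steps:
$Z = -1488$ ($Z = -168 - 1320 = -1488$)
$R = -1488$
$\left(R - 435713\right) \left(\left(86035 + 4146 \left(-5\right)\right) + 500864\right) = \left(-1488 - 435713\right) \left(\left(86035 + 4146 \left(-5\right)\right) + 500864\right) = - 437201 \left(\left(86035 - 20730\right) + 500864\right) = - 437201 \left(65305 + 500864\right) = \left(-437201\right) 566169 = -247529652969$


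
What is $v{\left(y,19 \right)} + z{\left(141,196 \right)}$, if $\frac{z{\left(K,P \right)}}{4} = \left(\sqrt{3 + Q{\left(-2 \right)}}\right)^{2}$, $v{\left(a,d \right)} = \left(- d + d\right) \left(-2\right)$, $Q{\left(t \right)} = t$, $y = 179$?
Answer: $4$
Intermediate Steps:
$v{\left(a,d \right)} = 0$ ($v{\left(a,d \right)} = 0 \left(-2\right) = 0$)
$z{\left(K,P \right)} = 4$ ($z{\left(K,P \right)} = 4 \left(\sqrt{3 - 2}\right)^{2} = 4 \left(\sqrt{1}\right)^{2} = 4 \cdot 1^{2} = 4 \cdot 1 = 4$)
$v{\left(y,19 \right)} + z{\left(141,196 \right)} = 0 + 4 = 4$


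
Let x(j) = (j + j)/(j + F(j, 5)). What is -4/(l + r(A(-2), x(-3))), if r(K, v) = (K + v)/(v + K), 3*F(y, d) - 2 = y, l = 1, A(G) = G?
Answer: -2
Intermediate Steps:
F(y, d) = ⅔ + y/3
x(j) = 2*j/(⅔ + 4*j/3) (x(j) = (j + j)/(j + (⅔ + j/3)) = (2*j)/(⅔ + 4*j/3) = 2*j/(⅔ + 4*j/3))
r(K, v) = 1 (r(K, v) = (K + v)/(K + v) = 1)
-4/(l + r(A(-2), x(-3))) = -4/(1 + 1) = -4/2 = -4*½ = -2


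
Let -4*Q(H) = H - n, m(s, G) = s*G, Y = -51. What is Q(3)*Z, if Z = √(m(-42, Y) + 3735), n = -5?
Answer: -6*√653 ≈ -153.32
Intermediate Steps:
m(s, G) = G*s
Q(H) = -5/4 - H/4 (Q(H) = -(H - 1*(-5))/4 = -(H + 5)/4 = -(5 + H)/4 = -5/4 - H/4)
Z = 3*√653 (Z = √(-51*(-42) + 3735) = √(2142 + 3735) = √5877 = 3*√653 ≈ 76.662)
Q(3)*Z = (-5/4 - ¼*3)*(3*√653) = (-5/4 - ¾)*(3*√653) = -6*√653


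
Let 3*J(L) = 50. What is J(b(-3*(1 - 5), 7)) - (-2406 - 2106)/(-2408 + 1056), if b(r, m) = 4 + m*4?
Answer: 6758/507 ≈ 13.329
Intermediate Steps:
b(r, m) = 4 + 4*m
J(L) = 50/3 (J(L) = (1/3)*50 = 50/3)
J(b(-3*(1 - 5), 7)) - (-2406 - 2106)/(-2408 + 1056) = 50/3 - (-2406 - 2106)/(-2408 + 1056) = 50/3 - (-4512)/(-1352) = 50/3 - (-4512)*(-1)/1352 = 50/3 - 1*564/169 = 50/3 - 564/169 = 6758/507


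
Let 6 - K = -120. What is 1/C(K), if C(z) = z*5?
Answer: 1/630 ≈ 0.0015873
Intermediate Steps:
K = 126 (K = 6 - 1*(-120) = 6 + 120 = 126)
C(z) = 5*z
1/C(K) = 1/(5*126) = 1/630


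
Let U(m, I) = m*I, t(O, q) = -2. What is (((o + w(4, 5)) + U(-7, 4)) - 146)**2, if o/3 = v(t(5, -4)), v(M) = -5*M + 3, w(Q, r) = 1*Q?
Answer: 17161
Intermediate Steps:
w(Q, r) = Q
v(M) = 3 - 5*M
U(m, I) = I*m
o = 39 (o = 3*(3 - 5*(-2)) = 3*(3 + 10) = 3*13 = 39)
(((o + w(4, 5)) + U(-7, 4)) - 146)**2 = (((39 + 4) + 4*(-7)) - 146)**2 = ((43 - 28) - 146)**2 = (15 - 146)**2 = (-131)**2 = 17161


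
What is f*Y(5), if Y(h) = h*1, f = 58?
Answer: 290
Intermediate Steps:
Y(h) = h
f*Y(5) = 58*5 = 290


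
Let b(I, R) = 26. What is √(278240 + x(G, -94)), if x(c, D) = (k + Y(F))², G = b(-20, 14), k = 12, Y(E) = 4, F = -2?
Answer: 12*√1934 ≈ 527.73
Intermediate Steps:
G = 26
x(c, D) = 256 (x(c, D) = (12 + 4)² = 16² = 256)
√(278240 + x(G, -94)) = √(278240 + 256) = √278496 = 12*√1934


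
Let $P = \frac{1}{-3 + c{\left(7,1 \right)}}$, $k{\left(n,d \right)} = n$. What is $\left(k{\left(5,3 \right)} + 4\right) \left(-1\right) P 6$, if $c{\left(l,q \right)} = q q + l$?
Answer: $- \frac{54}{5} \approx -10.8$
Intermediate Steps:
$c{\left(l,q \right)} = l + q^{2}$ ($c{\left(l,q \right)} = q^{2} + l = l + q^{2}$)
$P = \frac{1}{5}$ ($P = \frac{1}{-3 + \left(7 + 1^{2}\right)} = \frac{1}{-3 + \left(7 + 1\right)} = \frac{1}{-3 + 8} = \frac{1}{5} \approx 0.2$)
$\left(k{\left(5,3 \right)} + 4\right) \left(-1\right) P 6 = \left(5 + 4\right) \left(-1\right) \frac{1}{5} \cdot 6 = 9 \left(-1\right) \frac{1}{5} \cdot 6 = \left(-9\right) \frac{1}{5} \cdot 6 = \left(- \frac{9}{5}\right) 6 = - \frac{54}{5}$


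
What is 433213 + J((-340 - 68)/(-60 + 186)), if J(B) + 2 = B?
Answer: 9097363/21 ≈ 4.3321e+5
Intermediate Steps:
J(B) = -2 + B
433213 + J((-340 - 68)/(-60 + 186)) = 433213 + (-2 + (-340 - 68)/(-60 + 186)) = 433213 + (-2 - 408/126) = 433213 + (-2 - 408*1/126) = 433213 + (-2 - 68/21) = 433213 - 110/21 = 9097363/21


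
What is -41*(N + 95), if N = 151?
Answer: -10086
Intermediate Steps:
-41*(N + 95) = -41*(151 + 95) = -41*246 = -10086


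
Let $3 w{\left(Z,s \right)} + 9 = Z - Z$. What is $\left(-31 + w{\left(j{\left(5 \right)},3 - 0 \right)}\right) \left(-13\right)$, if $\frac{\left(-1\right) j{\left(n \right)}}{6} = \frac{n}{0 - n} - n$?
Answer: $442$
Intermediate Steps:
$j{\left(n \right)} = 6 + 6 n$ ($j{\left(n \right)} = - 6 \left(\frac{n}{0 - n} - n\right) = - 6 \left(\frac{n}{\left(-1\right) n} - n\right) = - 6 \left(n \left(- \frac{1}{n}\right) - n\right) = - 6 \left(-1 - n\right) = 6 + 6 n$)
$w{\left(Z,s \right)} = -3$ ($w{\left(Z,s \right)} = -3 + \frac{Z - Z}{3} = -3 + \frac{1}{3} \cdot 0 = -3 + 0 = -3$)
$\left(-31 + w{\left(j{\left(5 \right)},3 - 0 \right)}\right) \left(-13\right) = \left(-31 - 3\right) \left(-13\right) = \left(-34\right) \left(-13\right) = 442$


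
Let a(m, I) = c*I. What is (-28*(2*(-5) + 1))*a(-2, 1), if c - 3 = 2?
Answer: 1260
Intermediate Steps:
c = 5 (c = 3 + 2 = 5)
a(m, I) = 5*I
(-28*(2*(-5) + 1))*a(-2, 1) = (-28*(2*(-5) + 1))*(5*1) = -28*(-10 + 1)*5 = -28*(-9)*5 = 252*5 = 1260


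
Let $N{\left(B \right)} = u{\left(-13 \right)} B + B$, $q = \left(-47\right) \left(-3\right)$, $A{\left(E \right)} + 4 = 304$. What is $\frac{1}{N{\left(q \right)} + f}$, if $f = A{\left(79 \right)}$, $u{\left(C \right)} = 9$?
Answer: $\frac{1}{1710} \approx 0.0005848$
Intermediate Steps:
$A{\left(E \right)} = 300$ ($A{\left(E \right)} = -4 + 304 = 300$)
$q = 141$
$N{\left(B \right)} = 10 B$ ($N{\left(B \right)} = 9 B + B = 10 B$)
$f = 300$
$\frac{1}{N{\left(q \right)} + f} = \frac{1}{10 \cdot 141 + 300} = \frac{1}{1410 + 300} = \frac{1}{1710}$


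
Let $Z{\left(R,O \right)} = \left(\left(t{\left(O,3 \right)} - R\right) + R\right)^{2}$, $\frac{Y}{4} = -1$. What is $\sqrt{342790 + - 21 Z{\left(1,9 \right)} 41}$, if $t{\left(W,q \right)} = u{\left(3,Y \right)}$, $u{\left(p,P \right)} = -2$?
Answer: $\sqrt{339346} \approx 582.53$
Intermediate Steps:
$Y = -4$ ($Y = 4 \left(-1\right) = -4$)
$t{\left(W,q \right)} = -2$
$Z{\left(R,O \right)} = 4$ ($Z{\left(R,O \right)} = \left(\left(-2 - R\right) + R\right)^{2} = \left(-2\right)^{2} = 4$)
$\sqrt{342790 + - 21 Z{\left(1,9 \right)} 41} = \sqrt{342790 + \left(-21\right) 4 \cdot 41} = \sqrt{342790 - 3444} = \sqrt{339346}$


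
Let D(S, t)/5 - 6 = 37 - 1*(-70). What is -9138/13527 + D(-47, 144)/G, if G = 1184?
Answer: -1058879/5338656 ≈ -0.19834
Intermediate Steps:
D(S, t) = 565 (D(S, t) = 30 + 5*(37 - 1*(-70)) = 30 + 5*(37 + 70) = 30 + 5*107 = 30 + 535 = 565)
-9138/13527 + D(-47, 144)/G = -9138/13527 + 565/1184 = -9138*1/13527 + 565*(1/1184) = -3046/4509 + 565/1184 = -1058879/5338656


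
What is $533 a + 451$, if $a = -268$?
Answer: $-142393$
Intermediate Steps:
$533 a + 451 = 533 \left(-268\right) + 451 = -142844 + 451 = -142393$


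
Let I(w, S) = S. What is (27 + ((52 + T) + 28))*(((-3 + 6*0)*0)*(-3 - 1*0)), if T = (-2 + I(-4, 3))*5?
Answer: 0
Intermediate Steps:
T = 5 (T = (-2 + 3)*5 = 1*5 = 5)
(27 + ((52 + T) + 28))*(((-3 + 6*0)*0)*(-3 - 1*0)) = (27 + ((52 + 5) + 28))*(((-3 + 6*0)*0)*(-3 - 1*0)) = (27 + (57 + 28))*(((-3 + 0)*0)*(-3 + 0)) = (27 + 85)*(-3*0*(-3)) = 112*(0*(-3)) = 112*0 = 0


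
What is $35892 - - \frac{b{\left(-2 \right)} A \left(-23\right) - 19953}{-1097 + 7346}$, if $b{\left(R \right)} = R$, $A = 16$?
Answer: $\frac{224269891}{6249} \approx 35889.0$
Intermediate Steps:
$35892 - - \frac{b{\left(-2 \right)} A \left(-23\right) - 19953}{-1097 + 7346} = 35892 - - \frac{\left(-2\right) 16 \left(-23\right) - 19953}{-1097 + 7346} = 35892 - - \frac{\left(-32\right) \left(-23\right) - 19953}{6249} = 35892 - - \frac{736 - 19953}{6249} = 35892 - - \frac{-19217}{6249} = 35892 - \left(-1\right) \left(- \frac{19217}{6249}\right) = 35892 - \frac{19217}{6249} = \frac{224269891}{6249}$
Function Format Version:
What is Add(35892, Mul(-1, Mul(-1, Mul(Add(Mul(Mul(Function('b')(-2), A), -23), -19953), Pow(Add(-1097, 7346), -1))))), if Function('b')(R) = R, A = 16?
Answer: Rational(224269891, 6249) ≈ 35889.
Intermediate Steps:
Add(35892, Mul(-1, Mul(-1, Mul(Add(Mul(Mul(Function('b')(-2), A), -23), -19953), Pow(Add(-1097, 7346), -1))))) = Add(35892, Mul(-1, Mul(-1, Mul(Add(Mul(Mul(-2, 16), -23), -19953), Pow(Add(-1097, 7346), -1))))) = Add(35892, Mul(-1, Mul(-1, Mul(Add(Mul(-32, -23), -19953), Pow(6249, -1))))) = Add(35892, Mul(-1, Mul(-1, Mul(Add(736, -19953), Rational(1, 6249))))) = Add(35892, Mul(-1, Mul(-1, Mul(-19217, Rational(1, 6249))))) = Add(35892, Mul(-1, Mul(-1, Rational(-19217, 6249)))) = Add(35892, Mul(-1, Rational(19217, 6249))) = Add(35892, Rational(-19217, 6249)) = Rational(224269891, 6249)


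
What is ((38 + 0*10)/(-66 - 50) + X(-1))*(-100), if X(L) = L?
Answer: 3850/29 ≈ 132.76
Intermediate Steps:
((38 + 0*10)/(-66 - 50) + X(-1))*(-100) = ((38 + 0*10)/(-66 - 50) - 1)*(-100) = ((38 + 0)/(-116) - 1)*(-100) = (38*(-1/116) - 1)*(-100) = (-19/58 - 1)*(-100) = -77/58*(-100) = 3850/29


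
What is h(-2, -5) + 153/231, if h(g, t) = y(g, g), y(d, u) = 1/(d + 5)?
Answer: 230/231 ≈ 0.99567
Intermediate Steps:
y(d, u) = 1/(5 + d)
h(g, t) = 1/(5 + g)
h(-2, -5) + 153/231 = 1/(5 - 2) + 153/231 = 1/3 + 153*(1/231) = ⅓ + 51/77 = 230/231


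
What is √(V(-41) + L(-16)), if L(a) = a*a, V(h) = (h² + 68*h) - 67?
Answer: 3*I*√102 ≈ 30.299*I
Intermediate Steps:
V(h) = -67 + h² + 68*h
L(a) = a²
√(V(-41) + L(-16)) = √((-67 + (-41)² + 68*(-41)) + (-16)²) = √((-67 + 1681 - 2788) + 256) = √(-1174 + 256) = √(-918) = 3*I*√102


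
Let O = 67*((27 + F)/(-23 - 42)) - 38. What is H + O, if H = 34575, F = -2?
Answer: 448646/13 ≈ 34511.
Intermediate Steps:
O = -829/13 (O = 67*((27 - 2)/(-23 - 42)) - 38 = 67*(25/(-65)) - 38 = 67*(25*(-1/65)) - 38 = 67*(-5/13) - 38 = -335/13 - 38 = -829/13 ≈ -63.769)
H + O = 34575 - 829/13 = 448646/13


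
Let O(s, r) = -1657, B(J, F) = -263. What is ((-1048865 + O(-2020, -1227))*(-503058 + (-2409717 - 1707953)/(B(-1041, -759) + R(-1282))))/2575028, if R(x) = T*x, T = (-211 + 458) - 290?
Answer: 7249491782278482/35318440291 ≈ 2.0526e+5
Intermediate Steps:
T = -43 (T = 247 - 290 = -43)
R(x) = -43*x
((-1048865 + O(-2020, -1227))*(-503058 + (-2409717 - 1707953)/(B(-1041, -759) + R(-1282))))/2575028 = ((-1048865 - 1657)*(-503058 + (-2409717 - 1707953)/(-263 - 43*(-1282))))/2575028 = -1050522*(-503058 - 4117670/(-263 + 55126))*(1/2575028) = -1050522*(-503058 - 4117670/54863)*(1/2575028) = -1050522*(-27603388724/54863)*(1/2575028) = (28997967129113928/54863)*(1/2575028) = 7249491782278482/35318440291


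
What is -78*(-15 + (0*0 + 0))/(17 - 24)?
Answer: -1170/7 ≈ -167.14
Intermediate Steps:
-78*(-15 + (0*0 + 0))/(17 - 24) = -78*(-15 + (0 + 0))/(-7) = -78*(-15 + 0)*(-1)/7 = -(-1170)*(-1)/7 = -78*15/7 = -1170/7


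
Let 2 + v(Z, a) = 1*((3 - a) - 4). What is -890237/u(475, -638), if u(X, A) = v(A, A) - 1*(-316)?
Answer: -890237/951 ≈ -936.11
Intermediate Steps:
v(Z, a) = -3 - a (v(Z, a) = -2 + 1*((3 - a) - 4) = -2 + 1*(-1 - a) = -2 + (-1 - a) = -3 - a)
u(X, A) = 313 - A (u(X, A) = (-3 - A) - 1*(-316) = (-3 - A) + 316 = 313 - A)
-890237/u(475, -638) = -890237/(313 - 1*(-638)) = -890237/(313 + 638) = -890237/951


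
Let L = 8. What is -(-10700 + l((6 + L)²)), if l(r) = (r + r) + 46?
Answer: 10262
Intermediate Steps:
l(r) = 46 + 2*r (l(r) = 2*r + 46 = 46 + 2*r)
-(-10700 + l((6 + L)²)) = -(-10700 + (46 + 2*(6 + 8)²)) = -(-10700 + (46 + 2*14²)) = -(-10700 + (46 + 2*196)) = -(-10700 + (46 + 392)) = -(-10700 + 438) = -1*(-10262) = 10262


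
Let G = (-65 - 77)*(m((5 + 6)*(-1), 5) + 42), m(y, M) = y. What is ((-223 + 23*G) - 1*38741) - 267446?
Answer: -407656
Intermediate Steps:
G = -4402 (G = (-65 - 77)*((5 + 6)*(-1) + 42) = -142*(11*(-1) + 42) = -142*(-11 + 42) = -142*31 = -4402)
((-223 + 23*G) - 1*38741) - 267446 = ((-223 + 23*(-4402)) - 1*38741) - 267446 = ((-223 - 101246) - 38741) - 267446 = (-101469 - 38741) - 267446 = -140210 - 267446 = -407656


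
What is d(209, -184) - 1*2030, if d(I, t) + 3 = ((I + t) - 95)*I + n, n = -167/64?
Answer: -1066599/64 ≈ -16666.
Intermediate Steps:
n = -167/64 (n = -167*1/64 = -167/64 ≈ -2.6094)
d(I, t) = -359/64 + I*(-95 + I + t) (d(I, t) = -3 + (((I + t) - 95)*I - 167/64) = -3 + ((-95 + I + t)*I - 167/64) = -3 + (I*(-95 + I + t) - 167/64) = -3 + (-167/64 + I*(-95 + I + t)) = -359/64 + I*(-95 + I + t))
d(209, -184) - 1*2030 = (-359/64 + 209² - 95*209 + 209*(-184)) - 1*2030 = (-359/64 + 43681 - 19855 - 38456) - 2030 = -936679/64 - 2030 = -1066599/64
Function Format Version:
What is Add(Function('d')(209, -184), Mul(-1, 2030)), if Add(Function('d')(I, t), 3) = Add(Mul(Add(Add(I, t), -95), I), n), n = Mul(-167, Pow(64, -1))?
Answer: Rational(-1066599, 64) ≈ -16666.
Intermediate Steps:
n = Rational(-167, 64) (n = Mul(-167, Rational(1, 64)) = Rational(-167, 64) ≈ -2.6094)
Function('d')(I, t) = Add(Rational(-359, 64), Mul(I, Add(-95, I, t))) (Function('d')(I, t) = Add(-3, Add(Mul(Add(Add(I, t), -95), I), Rational(-167, 64))) = Add(-3, Add(Mul(Add(-95, I, t), I), Rational(-167, 64))) = Add(-3, Add(Mul(I, Add(-95, I, t)), Rational(-167, 64))) = Add(-3, Add(Rational(-167, 64), Mul(I, Add(-95, I, t)))) = Add(Rational(-359, 64), Mul(I, Add(-95, I, t))))
Add(Function('d')(209, -184), Mul(-1, 2030)) = Add(Add(Rational(-359, 64), Pow(209, 2), Mul(-95, 209), Mul(209, -184)), Mul(-1, 2030)) = Add(Add(Rational(-359, 64), 43681, -19855, -38456), -2030) = Add(Rational(-936679, 64), -2030) = Rational(-1066599, 64)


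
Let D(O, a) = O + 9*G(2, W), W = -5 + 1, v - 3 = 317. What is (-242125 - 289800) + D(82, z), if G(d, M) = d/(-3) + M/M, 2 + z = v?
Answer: -531840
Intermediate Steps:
v = 320 (v = 3 + 317 = 320)
z = 318 (z = -2 + 320 = 318)
W = -4
G(d, M) = 1 - d/3 (G(d, M) = d*(-⅓) + 1 = -d/3 + 1 = 1 - d/3)
D(O, a) = 3 + O (D(O, a) = O + 9*(1 - ⅓*2) = O + 9*(1 - ⅔) = O + 9*(⅓) = O + 3 = 3 + O)
(-242125 - 289800) + D(82, z) = (-242125 - 289800) + (3 + 82) = -531925 + 85 = -531840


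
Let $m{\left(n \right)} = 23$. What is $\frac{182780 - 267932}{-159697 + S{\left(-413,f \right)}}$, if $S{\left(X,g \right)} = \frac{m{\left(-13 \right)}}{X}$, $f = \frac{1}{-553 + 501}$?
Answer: $\frac{8791944}{16488721} \approx 0.53321$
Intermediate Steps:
$f = - \frac{1}{52}$ ($f = \frac{1}{-52} = - \frac{1}{52} \approx -0.019231$)
$S{\left(X,g \right)} = \frac{23}{X}$
$\frac{182780 - 267932}{-159697 + S{\left(-413,f \right)}} = \frac{182780 - 267932}{-159697 + \frac{23}{-413}} = - \frac{85152}{-159697 + 23 \left(- \frac{1}{413}\right)} = - \frac{85152}{-159697 - \frac{23}{413}} = - \frac{85152}{- \frac{65954884}{413}} = \left(-85152\right) \left(- \frac{413}{65954884}\right) = \frac{8791944}{16488721}$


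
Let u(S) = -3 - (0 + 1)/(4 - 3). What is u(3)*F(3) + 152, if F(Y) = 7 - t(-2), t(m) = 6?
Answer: 148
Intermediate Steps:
F(Y) = 1 (F(Y) = 7 - 1*6 = 7 - 6 = 1)
u(S) = -4 (u(S) = -3 - 1/1 = -3 - 1 = -4)
u(3)*F(3) + 152 = -4*1 + 152 = -4 + 152 = 148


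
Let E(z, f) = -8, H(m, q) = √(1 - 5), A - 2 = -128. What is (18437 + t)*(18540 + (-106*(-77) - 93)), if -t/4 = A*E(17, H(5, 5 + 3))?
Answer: 383302645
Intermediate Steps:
A = -126 (A = 2 - 128 = -126)
H(m, q) = 2*I (H(m, q) = √(-4) = 2*I)
t = -4032 (t = -(-504)*(-8) = -4*1008 = -4032)
(18437 + t)*(18540 + (-106*(-77) - 93)) = (18437 - 4032)*(18540 + (-106*(-77) - 93)) = 14405*(18540 + (8162 - 93)) = 14405*(18540 + 8069) = 14405*26609 = 383302645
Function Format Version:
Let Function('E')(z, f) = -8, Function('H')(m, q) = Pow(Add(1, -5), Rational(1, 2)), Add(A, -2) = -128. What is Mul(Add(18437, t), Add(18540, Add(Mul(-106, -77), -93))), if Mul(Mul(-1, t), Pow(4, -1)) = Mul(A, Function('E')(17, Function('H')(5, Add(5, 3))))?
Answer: 383302645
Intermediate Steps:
A = -126 (A = Add(2, -128) = -126)
Function('H')(m, q) = Mul(2, I) (Function('H')(m, q) = Pow(-4, Rational(1, 2)) = Mul(2, I))
t = -4032 (t = Mul(-4, Mul(-126, -8)) = Mul(-4, 1008) = -4032)
Mul(Add(18437, t), Add(18540, Add(Mul(-106, -77), -93))) = Mul(Add(18437, -4032), Add(18540, Add(Mul(-106, -77), -93))) = Mul(14405, Add(18540, Add(8162, -93))) = Mul(14405, Add(18540, 8069)) = Mul(14405, 26609) = 383302645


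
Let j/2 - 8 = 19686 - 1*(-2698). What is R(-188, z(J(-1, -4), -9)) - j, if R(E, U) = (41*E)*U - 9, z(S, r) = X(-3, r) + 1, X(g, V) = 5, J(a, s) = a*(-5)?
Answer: -91041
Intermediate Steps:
J(a, s) = -5*a
z(S, r) = 6 (z(S, r) = 5 + 1 = 6)
j = 44784 (j = 16 + 2*(19686 - 1*(-2698)) = 16 + 2*(19686 + 2698) = 16 + 2*22384 = 16 + 44768 = 44784)
R(E, U) = -9 + 41*E*U (R(E, U) = 41*E*U - 9 = -9 + 41*E*U)
R(-188, z(J(-1, -4), -9)) - j = (-9 + 41*(-188)*6) - 1*44784 = (-9 - 46248) - 44784 = -46257 - 44784 = -91041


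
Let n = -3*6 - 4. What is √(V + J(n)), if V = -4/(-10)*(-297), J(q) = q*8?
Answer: I*√7370/5 ≈ 17.17*I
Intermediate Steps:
n = -22 (n = -18 - 4 = -22)
J(q) = 8*q
V = -594/5 (V = -4*(-⅒)*(-297) = (⅖)*(-297) = -594/5 ≈ -118.80)
√(V + J(n)) = √(-594/5 + 8*(-22)) = √(-594/5 - 176) = √(-1474/5) = I*√7370/5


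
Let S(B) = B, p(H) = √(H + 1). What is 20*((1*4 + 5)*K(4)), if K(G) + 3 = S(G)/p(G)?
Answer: -540 + 144*√5 ≈ -218.01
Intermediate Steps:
p(H) = √(1 + H)
K(G) = -3 + G/√(1 + G) (K(G) = -3 + G/(√(1 + G)) = -3 + G/√(1 + G))
20*((1*4 + 5)*K(4)) = 20*((1*4 + 5)*(-3 + 4/√(1 + 4))) = 20*((4 + 5)*(-3 + 4/√5)) = 20*(9*(-3 + 4*(√5/5))) = 20*(9*(-3 + 4*√5/5)) = 20*(-27 + 36*√5/5) = -540 + 144*√5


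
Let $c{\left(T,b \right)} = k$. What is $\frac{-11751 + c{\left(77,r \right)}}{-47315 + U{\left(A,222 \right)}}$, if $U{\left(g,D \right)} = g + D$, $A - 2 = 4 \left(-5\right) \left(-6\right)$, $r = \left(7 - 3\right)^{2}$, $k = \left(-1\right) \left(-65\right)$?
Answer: $\frac{11686}{46971} \approx 0.24879$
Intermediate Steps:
$k = 65$
$r = 16$ ($r = 4^{2} = 16$)
$c{\left(T,b \right)} = 65$
$A = 122$ ($A = 2 + 4 \left(-5\right) \left(-6\right) = 2 - -120 = 2 + 120 = 122$)
$U{\left(g,D \right)} = D + g$
$\frac{-11751 + c{\left(77,r \right)}}{-47315 + U{\left(A,222 \right)}} = \frac{-11751 + 65}{-47315 + \left(222 + 122\right)} = - \frac{11686}{-47315 + 344} = - \frac{11686}{-46971} = \left(-11686\right) \left(- \frac{1}{46971}\right) = \frac{11686}{46971}$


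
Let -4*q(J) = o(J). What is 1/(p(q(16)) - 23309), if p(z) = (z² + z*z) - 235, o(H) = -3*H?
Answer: -1/23256 ≈ -4.3000e-5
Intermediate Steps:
q(J) = 3*J/4 (q(J) = -(-3)*J/4 = 3*J/4)
p(z) = -235 + 2*z² (p(z) = (z² + z²) - 235 = 2*z² - 235 = -235 + 2*z²)
1/(p(q(16)) - 23309) = 1/((-235 + 2*((¾)*16)²) - 23309) = 1/((-235 + 2*12²) - 23309) = 1/((-235 + 2*144) - 23309) = 1/((-235 + 288) - 23309) = 1/(53 - 23309) = 1/(-23256) = -1/23256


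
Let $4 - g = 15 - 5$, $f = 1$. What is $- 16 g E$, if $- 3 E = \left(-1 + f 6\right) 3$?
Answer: $-480$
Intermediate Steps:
$g = -6$ ($g = 4 - \left(15 - 5\right) = 4 - 10 = -6$)
$E = -5$ ($E = - \frac{\left(-1 + 1 \cdot 6\right) 3}{3} = - \frac{\left(-1 + 6\right) 3}{3} = - \frac{5 \cdot 3}{3} = \left(- \frac{1}{3}\right) 15 = -5$)
$- 16 g E = \left(-16\right) \left(-6\right) \left(-5\right) = 96 \left(-5\right) = -480$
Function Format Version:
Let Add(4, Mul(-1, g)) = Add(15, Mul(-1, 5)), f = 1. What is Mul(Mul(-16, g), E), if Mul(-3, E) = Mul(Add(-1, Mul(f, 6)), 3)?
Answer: -480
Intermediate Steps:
g = -6 (g = Add(4, Mul(-1, Add(15, Mul(-1, 5)))) = Add(4, Mul(-1, Add(15, -5))) = Add(4, Mul(-1, 10)) = Add(4, -10) = -6)
E = -5 (E = Mul(Rational(-1, 3), Mul(Add(-1, Mul(1, 6)), 3)) = Mul(Rational(-1, 3), Mul(Add(-1, 6), 3)) = Mul(Rational(-1, 3), Mul(5, 3)) = Mul(Rational(-1, 3), 15) = -5)
Mul(Mul(-16, g), E) = Mul(Mul(-16, -6), -5) = Mul(96, -5) = -480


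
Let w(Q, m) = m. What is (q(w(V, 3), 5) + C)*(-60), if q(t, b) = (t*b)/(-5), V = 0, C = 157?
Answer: -9240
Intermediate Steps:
q(t, b) = -b*t/5 (q(t, b) = (b*t)*(-⅕) = -b*t/5)
(q(w(V, 3), 5) + C)*(-60) = (-⅕*5*3 + 157)*(-60) = (-3 + 157)*(-60) = 154*(-60) = -9240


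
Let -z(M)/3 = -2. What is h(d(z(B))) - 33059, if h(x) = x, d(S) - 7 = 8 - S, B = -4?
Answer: -33050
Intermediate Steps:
z(M) = 6 (z(M) = -3*(-2) = 6)
d(S) = 15 - S (d(S) = 7 + (8 - S) = 15 - S)
h(d(z(B))) - 33059 = (15 - 1*6) - 33059 = (15 - 6) - 33059 = 9 - 33059 = -33050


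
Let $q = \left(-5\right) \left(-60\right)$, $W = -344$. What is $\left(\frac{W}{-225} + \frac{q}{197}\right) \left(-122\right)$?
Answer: $- \frac{16502696}{44325} \approx -372.31$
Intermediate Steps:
$q = 300$
$\left(\frac{W}{-225} + \frac{q}{197}\right) \left(-122\right) = \left(- \frac{344}{-225} + \frac{300}{197}\right) \left(-122\right) = \left(\left(-344\right) \left(- \frac{1}{225}\right) + 300 \cdot \frac{1}{197}\right) \left(-122\right) = \left(\frac{344}{225} + \frac{300}{197}\right) \left(-122\right) = \frac{135268}{44325} \left(-122\right) = - \frac{16502696}{44325}$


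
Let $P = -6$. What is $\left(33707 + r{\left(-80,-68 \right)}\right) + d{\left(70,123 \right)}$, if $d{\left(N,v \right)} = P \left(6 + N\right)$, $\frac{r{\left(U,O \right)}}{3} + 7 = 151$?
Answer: $33683$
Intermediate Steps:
$r{\left(U,O \right)} = 432$ ($r{\left(U,O \right)} = -21 + 3 \cdot 151 = -21 + 453 = 432$)
$d{\left(N,v \right)} = -36 - 6 N$ ($d{\left(N,v \right)} = - 6 \left(6 + N\right) = -36 - 6 N$)
$\left(33707 + r{\left(-80,-68 \right)}\right) + d{\left(70,123 \right)} = \left(33707 + 432\right) - 456 = 34139 - 456 = 33683$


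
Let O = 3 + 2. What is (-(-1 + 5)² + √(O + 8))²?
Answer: (16 - √13)² ≈ 153.62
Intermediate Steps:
O = 5
(-(-1 + 5)² + √(O + 8))² = (-(-1 + 5)² + √(5 + 8))² = (-1*4² + √13)² = (-1*16 + √13)² = (-16 + √13)²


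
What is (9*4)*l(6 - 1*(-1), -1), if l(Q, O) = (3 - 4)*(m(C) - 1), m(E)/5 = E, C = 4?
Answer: -684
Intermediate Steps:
m(E) = 5*E
l(Q, O) = -19 (l(Q, O) = (3 - 4)*(5*4 - 1) = -(20 - 1) = -1*19 = -19)
(9*4)*l(6 - 1*(-1), -1) = (9*4)*(-19) = 36*(-19) = -684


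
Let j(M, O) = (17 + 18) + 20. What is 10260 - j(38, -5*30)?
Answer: 10205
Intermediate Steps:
j(M, O) = 55 (j(M, O) = 35 + 20 = 55)
10260 - j(38, -5*30) = 10260 - 1*55 = 10260 - 55 = 10205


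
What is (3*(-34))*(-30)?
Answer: 3060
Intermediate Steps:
(3*(-34))*(-30) = -102*(-30) = 3060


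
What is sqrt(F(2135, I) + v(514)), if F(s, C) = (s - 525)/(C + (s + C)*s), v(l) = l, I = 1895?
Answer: 6*sqrt(42297811753207)/1721189 ≈ 22.672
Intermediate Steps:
F(s, C) = (-525 + s)/(C + s*(C + s)) (F(s, C) = (-525 + s)/(C + (C + s)*s) = (-525 + s)/(C + s*(C + s)))
sqrt(F(2135, I) + v(514)) = sqrt((-525 + 2135)/(1895 + 2135**2 + 1895*2135) + 514) = sqrt(1610/(1895 + 4558225 + 4045825) + 514) = sqrt(1610/8605945 + 514) = sqrt((1/8605945)*1610 + 514) = sqrt(322/1721189 + 514) = sqrt(884691468/1721189) = 6*sqrt(42297811753207)/1721189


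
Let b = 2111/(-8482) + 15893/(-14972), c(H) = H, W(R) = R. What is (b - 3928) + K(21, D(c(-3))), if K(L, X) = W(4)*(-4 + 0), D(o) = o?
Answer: -250512423047/63496252 ≈ -3945.3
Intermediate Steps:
b = -83205159/63496252 (b = 2111*(-1/8482) + 15893*(-1/14972) = -2111/8482 - 15893/14972 = -83205159/63496252 ≈ -1.3104)
K(L, X) = -16 (K(L, X) = 4*(-4 + 0) = 4*(-4) = -16)
(b - 3928) + K(21, D(c(-3))) = (-83205159/63496252 - 3928) - 16 = -249496483015/63496252 - 16 = -250512423047/63496252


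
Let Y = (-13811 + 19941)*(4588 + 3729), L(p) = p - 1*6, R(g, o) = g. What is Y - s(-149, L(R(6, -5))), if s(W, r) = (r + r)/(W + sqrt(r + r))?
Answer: 50983210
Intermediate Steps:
L(p) = -6 + p (L(p) = p - 6 = -6 + p)
Y = 50983210 (Y = 6130*8317 = 50983210)
s(W, r) = 2*r/(W + sqrt(2)*sqrt(r)) (s(W, r) = (2*r)/(W + sqrt(2*r)) = (2*r)/(W + sqrt(2)*sqrt(r)) = 2*r/(W + sqrt(2)*sqrt(r)))
Y - s(-149, L(R(6, -5))) = 50983210 - 2*(-6 + 6)/(-149 + sqrt(2)*sqrt(-6 + 6)) = 50983210 - 2*0/(-149 + sqrt(2)*sqrt(0)) = 50983210 - 2*0/(-149 + sqrt(2)*0) = 50983210 - 2*0/(-149 + 0) = 50983210 - 2*0/(-149) = 50983210 - 2*0*(-1)/149 = 50983210 - 1*0 = 50983210 + 0 = 50983210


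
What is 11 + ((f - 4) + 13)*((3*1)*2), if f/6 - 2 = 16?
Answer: 713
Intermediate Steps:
f = 108 (f = 12 + 6*16 = 12 + 96 = 108)
11 + ((f - 4) + 13)*((3*1)*2) = 11 + ((108 - 4) + 13)*((3*1)*2) = 11 + (104 + 13)*(3*2) = 11 + 117*6 = 11 + 702 = 713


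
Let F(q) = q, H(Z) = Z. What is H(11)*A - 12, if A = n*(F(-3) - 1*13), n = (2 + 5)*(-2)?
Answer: 2452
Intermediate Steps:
n = -14 (n = 7*(-2) = -14)
A = 224 (A = -14*(-3 - 1*13) = -14*(-3 - 13) = -14*(-16) = 224)
H(11)*A - 12 = 11*224 - 12 = 2464 - 12 = 2452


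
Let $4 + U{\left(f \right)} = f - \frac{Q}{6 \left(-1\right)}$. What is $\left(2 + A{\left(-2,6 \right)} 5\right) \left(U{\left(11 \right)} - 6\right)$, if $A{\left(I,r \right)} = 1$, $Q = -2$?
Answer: $\frac{14}{3} \approx 4.6667$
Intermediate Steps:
$U{\left(f \right)} = - \frac{13}{3} + f$ ($U{\left(f \right)} = -4 + \left(f - - \frac{2}{6 \left(-1\right)}\right) = -4 + \left(f - - \frac{2}{-6}\right) = -4 + \left(f - \left(-2\right) \left(- \frac{1}{6}\right)\right) = -4 + \left(f - \frac{1}{3}\right) = -4 + \left(- \frac{1}{3} + f\right) = - \frac{13}{3} + f$)
$\left(2 + A{\left(-2,6 \right)} 5\right) \left(U{\left(11 \right)} - 6\right) = \left(2 + 1 \cdot 5\right) \left(\left(- \frac{13}{3} + 11\right) - 6\right) = \left(2 + 5\right) \left(\frac{20}{3} - 6\right) = 7 \cdot \frac{2}{3} = \frac{14}{3}$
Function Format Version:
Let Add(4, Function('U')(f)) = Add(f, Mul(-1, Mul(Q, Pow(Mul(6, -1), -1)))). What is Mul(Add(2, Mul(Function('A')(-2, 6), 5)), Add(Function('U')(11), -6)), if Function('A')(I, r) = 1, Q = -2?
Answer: Rational(14, 3) ≈ 4.6667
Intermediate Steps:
Function('U')(f) = Add(Rational(-13, 3), f) (Function('U')(f) = Add(-4, Add(f, Mul(-1, Mul(-2, Pow(Mul(6, -1), -1))))) = Add(-4, Add(f, Mul(-1, Mul(-2, Pow(-6, -1))))) = Add(-4, Add(f, Mul(-1, Mul(-2, Rational(-1, 6))))) = Add(-4, Add(f, Mul(-1, Rational(1, 3)))) = Add(-4, Add(f, Rational(-1, 3))) = Add(-4, Add(Rational(-1, 3), f)) = Add(Rational(-13, 3), f))
Mul(Add(2, Mul(Function('A')(-2, 6), 5)), Add(Function('U')(11), -6)) = Mul(Add(2, Mul(1, 5)), Add(Add(Rational(-13, 3), 11), -6)) = Mul(Add(2, 5), Add(Rational(20, 3), -6)) = Mul(7, Rational(2, 3)) = Rational(14, 3)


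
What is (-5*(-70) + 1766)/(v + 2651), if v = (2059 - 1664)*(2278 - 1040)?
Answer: 2116/491661 ≈ 0.0043038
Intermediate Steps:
v = 489010 (v = 395*1238 = 489010)
(-5*(-70) + 1766)/(v + 2651) = (-5*(-70) + 1766)/(489010 + 2651) = (350 + 1766)/491661 = 2116*(1/491661) = 2116/491661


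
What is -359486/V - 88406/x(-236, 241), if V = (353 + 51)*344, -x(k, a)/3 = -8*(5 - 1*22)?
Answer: 758727623/3543888 ≈ 214.09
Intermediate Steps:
x(k, a) = -408 (x(k, a) = -(-24)*(5 - 1*22) = -(-24)*(5 - 22) = -(-24)*(-17) = -3*136 = -408)
V = 138976 (V = 404*344 = 138976)
-359486/V - 88406/x(-236, 241) = -359486/138976 - 88406/(-408) = -359486*1/138976 - 88406*(-1/408) = -179743/69488 + 44203/204 = 758727623/3543888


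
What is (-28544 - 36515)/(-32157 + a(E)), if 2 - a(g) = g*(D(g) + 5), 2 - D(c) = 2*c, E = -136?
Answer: -65059/5789 ≈ -11.238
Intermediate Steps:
D(c) = 2 - 2*c
a(g) = 2 - g*(7 - 2*g) (a(g) = 2 - g*((2 - 2*g) + 5) = 2 - g*(7 - 2*g))
(-28544 - 36515)/(-32157 + a(E)) = (-28544 - 36515)/(-32157 + (2 - 7*(-136) + 2*(-136)²)) = -65059/(-32157 + (2 + 952 + 2*18496)) = -65059/(-32157 + (2 + 952 + 36992)) = -65059/(-32157 + 37946) = -65059/5789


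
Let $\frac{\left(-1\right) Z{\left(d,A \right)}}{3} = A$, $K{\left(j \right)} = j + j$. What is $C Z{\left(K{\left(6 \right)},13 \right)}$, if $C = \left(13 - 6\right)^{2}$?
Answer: $-1911$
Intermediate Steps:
$K{\left(j \right)} = 2 j$
$Z{\left(d,A \right)} = - 3 A$
$C = 49$ ($C = 7^{2} = 49$)
$C Z{\left(K{\left(6 \right)},13 \right)} = 49 \left(\left(-3\right) 13\right) = 49 \left(-39\right) = -1911$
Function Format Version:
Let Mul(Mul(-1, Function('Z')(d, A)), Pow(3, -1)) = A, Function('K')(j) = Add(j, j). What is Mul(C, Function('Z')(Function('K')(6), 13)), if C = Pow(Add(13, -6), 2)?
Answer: -1911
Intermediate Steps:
Function('K')(j) = Mul(2, j)
Function('Z')(d, A) = Mul(-3, A)
C = 49 (C = Pow(7, 2) = 49)
Mul(C, Function('Z')(Function('K')(6), 13)) = Mul(49, Mul(-3, 13)) = Mul(49, -39) = -1911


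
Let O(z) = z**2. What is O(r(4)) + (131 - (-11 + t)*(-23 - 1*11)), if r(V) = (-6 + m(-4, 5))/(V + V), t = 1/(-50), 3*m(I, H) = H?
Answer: -3504767/14400 ≈ -243.39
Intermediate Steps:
m(I, H) = H/3
t = -1/50 ≈ -0.020000
r(V) = -13/(6*V) (r(V) = (-6 + (1/3)*5)/(V + V) = (-6 + 5/3)/((2*V)) = -13/(6*V))
O(r(4)) + (131 - (-11 + t)*(-23 - 1*11)) = (-13/6/4)**2 + (131 - (-11 - 1/50)*(-23 - 1*11)) = (-13/6*1/4)**2 + (131 - (-551)*(-23 - 11)/50) = (-13/24)**2 + (131 - (-551)*(-34)/50) = 169/576 + (131 - 1*9367/25) = 169/576 + (131 - 9367/25) = 169/576 - 6092/25 = -3504767/14400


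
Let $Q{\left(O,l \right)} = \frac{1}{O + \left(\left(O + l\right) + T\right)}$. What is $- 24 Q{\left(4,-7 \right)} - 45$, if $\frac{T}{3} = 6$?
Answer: $- \frac{879}{19} \approx -46.263$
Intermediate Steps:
$T = 18$ ($T = 3 \cdot 6 = 18$)
$Q{\left(O,l \right)} = \frac{1}{18 + l + 2 O}$ ($Q{\left(O,l \right)} = \frac{1}{O + \left(\left(O + l\right) + 18\right)} = \frac{1}{O + \left(18 + O + l\right)} = \frac{1}{18 + l + 2 O}$)
$- 24 Q{\left(4,-7 \right)} - 45 = - \frac{24}{18 - 7 + 2 \cdot 4} - 45 = - \frac{24}{18 - 7 + 8} - 45 = - \frac{24}{19} - 45 = - \frac{879}{19}$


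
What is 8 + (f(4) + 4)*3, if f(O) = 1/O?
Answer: 83/4 ≈ 20.750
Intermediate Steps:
8 + (f(4) + 4)*3 = 8 + (1/4 + 4)*3 = 8 + (¼ + 4)*3 = 8 + (17/4)*3 = 8 + 51/4 = 83/4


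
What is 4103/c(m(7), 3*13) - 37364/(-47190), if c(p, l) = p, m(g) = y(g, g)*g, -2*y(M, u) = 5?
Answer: -7718668/33033 ≈ -233.67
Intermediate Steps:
y(M, u) = -5/2 (y(M, u) = -½*5 = -5/2)
m(g) = -5*g/2
4103/c(m(7), 3*13) - 37364/(-47190) = 4103/((-5/2*7)) - 37364/(-47190) = 4103/(-35/2) - 37364*(-1/47190) = 4103*(-2/35) + 18682/23595 = -8206/35 + 18682/23595 = -7718668/33033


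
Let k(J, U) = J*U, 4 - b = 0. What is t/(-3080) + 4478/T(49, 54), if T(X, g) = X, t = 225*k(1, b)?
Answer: 98201/1078 ≈ 91.096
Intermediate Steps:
b = 4 (b = 4 - 1*0 = 4 + 0 = 4)
t = 900 (t = 225*(1*4) = 225*4 = 900)
t/(-3080) + 4478/T(49, 54) = 900/(-3080) + 4478/49 = 900*(-1/3080) + 4478*(1/49) = -45/154 + 4478/49 = 98201/1078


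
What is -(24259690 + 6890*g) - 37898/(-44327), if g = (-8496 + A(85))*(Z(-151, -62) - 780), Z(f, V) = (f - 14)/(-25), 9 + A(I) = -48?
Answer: -2021349018340038/44327 ≈ -4.5601e+10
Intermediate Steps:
A(I) = -57 (A(I) = -9 - 48 = -57)
Z(f, V) = 14/25 - f/25 (Z(f, V) = (-14 + f)*(-1/25) = 14/25 - f/25)
g = 33074451/5 (g = (-8496 - 57)*((14/25 - 1/25*(-151)) - 780) = -8553*((14/25 + 151/25) - 780) = -8553*(33/5 - 780) = -8553*(-3867/5) = 33074451/5 ≈ 6.6149e+6)
-(24259690 + 6890*g) - 37898/(-44327) = -6890/(1/(33074451/5 + 3521)) - 37898/(-44327) = -6890/(1/(33092056/5)) - 37898*(-1/44327) = -6890/5/33092056 + 37898/44327 = -6890*33092056/5 + 37898/44327 = -45600853168 + 37898/44327 = -2021349018340038/44327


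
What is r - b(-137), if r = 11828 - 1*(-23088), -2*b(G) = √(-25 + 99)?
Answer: 34916 + √74/2 ≈ 34920.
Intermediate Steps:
b(G) = -√74/2 (b(G) = -√(-25 + 99)/2 = -√74/2)
r = 34916 (r = 11828 + 23088 = 34916)
r - b(-137) = 34916 - (-1)*√74/2 = 34916 + √74/2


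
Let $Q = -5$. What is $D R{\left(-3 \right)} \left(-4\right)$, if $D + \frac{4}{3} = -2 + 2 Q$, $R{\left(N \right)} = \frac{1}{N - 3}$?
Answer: $- \frac{80}{9} \approx -8.8889$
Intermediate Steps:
$R{\left(N \right)} = \frac{1}{-3 + N}$
$D = - \frac{40}{3}$ ($D = - \frac{4}{3} + \left(-2 + 2 \left(-5\right)\right) = - \frac{4}{3} - 12 = - \frac{40}{3} \approx -13.333$)
$D R{\left(-3 \right)} \left(-4\right) = - \frac{40}{3 \left(-3 - 3\right)} \left(-4\right) = - \frac{40}{3 \left(-6\right)} \left(-4\right) = \left(- \frac{40}{3}\right) \left(- \frac{1}{6}\right) \left(-4\right) = \frac{20}{9} \left(-4\right) = - \frac{80}{9}$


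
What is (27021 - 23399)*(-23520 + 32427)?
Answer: 32261154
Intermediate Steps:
(27021 - 23399)*(-23520 + 32427) = 3622*8907 = 32261154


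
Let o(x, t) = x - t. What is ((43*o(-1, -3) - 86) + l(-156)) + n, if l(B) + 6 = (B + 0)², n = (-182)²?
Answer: 57454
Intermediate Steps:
n = 33124
l(B) = -6 + B² (l(B) = -6 + (B + 0)² = -6 + B²)
((43*o(-1, -3) - 86) + l(-156)) + n = ((43*(-1 - 1*(-3)) - 86) + (-6 + (-156)²)) + 33124 = ((43*(-1 + 3) - 86) + (-6 + 24336)) + 33124 = ((43*2 - 86) + 24330) + 33124 = ((86 - 86) + 24330) + 33124 = (0 + 24330) + 33124 = 24330 + 33124 = 57454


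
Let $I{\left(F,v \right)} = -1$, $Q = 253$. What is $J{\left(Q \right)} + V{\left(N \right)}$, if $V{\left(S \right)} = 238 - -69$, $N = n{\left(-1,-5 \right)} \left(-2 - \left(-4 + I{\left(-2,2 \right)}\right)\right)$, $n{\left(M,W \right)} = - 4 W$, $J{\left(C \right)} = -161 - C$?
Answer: $-107$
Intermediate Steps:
$N = 60$ ($N = \left(-4\right) \left(-5\right) \left(-2 + \left(4 - -1\right)\right) = 20 \left(-2 + \left(4 + 1\right)\right) = 20 \left(-2 + 5\right) = 20 \cdot 3 = 60$)
$V{\left(S \right)} = 307$ ($V{\left(S \right)} = 238 + 69 = 307$)
$J{\left(Q \right)} + V{\left(N \right)} = \left(-161 - 253\right) + 307 = -414 + 307 = -107$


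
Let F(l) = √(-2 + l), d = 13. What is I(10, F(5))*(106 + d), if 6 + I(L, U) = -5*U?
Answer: -714 - 595*√3 ≈ -1744.6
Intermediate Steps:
I(L, U) = -6 - 5*U
I(10, F(5))*(106 + d) = (-6 - 5*√(-2 + 5))*(106 + 13) = (-6 - 5*√3)*119 = -714 - 595*√3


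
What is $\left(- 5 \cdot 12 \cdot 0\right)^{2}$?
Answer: $0$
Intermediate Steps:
$\left(- 5 \cdot 12 \cdot 0\right)^{2} = \left(\left(-5\right) 0\right)^{2} = 0^{2} = 0$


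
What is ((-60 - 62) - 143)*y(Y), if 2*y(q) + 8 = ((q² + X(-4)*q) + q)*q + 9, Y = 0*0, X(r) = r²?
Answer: -265/2 ≈ -132.50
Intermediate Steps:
Y = 0
y(q) = ½ + q*(q² + 17*q)/2 (y(q) = -4 + (((q² + (-4)²*q) + q)*q + 9)/2 = -4 + (((q² + 16*q) + q)*q + 9)/2 = -4 + ((q² + 17*q)*q + 9)/2 = -4 + (q*(q² + 17*q) + 9)/2 = -4 + (9 + q*(q² + 17*q))/2 = -4 + (9/2 + q*(q² + 17*q)/2) = ½ + q*(q² + 17*q)/2)
((-60 - 62) - 143)*y(Y) = ((-60 - 62) - 143)*(½ + (½)*0³ + (17/2)*0²) = (-122 - 143)*(½ + (½)*0 + (17/2)*0) = -265*(½ + 0 + 0) = -265*½ = -265/2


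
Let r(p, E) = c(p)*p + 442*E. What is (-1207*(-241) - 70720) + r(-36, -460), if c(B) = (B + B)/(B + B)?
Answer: 16811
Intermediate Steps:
c(B) = 1 (c(B) = (2*B)/((2*B)) = (2*B)*(1/(2*B)) = 1)
r(p, E) = p + 442*E (r(p, E) = 1*p + 442*E = p + 442*E)
(-1207*(-241) - 70720) + r(-36, -460) = (-1207*(-241) - 70720) + (-36 + 442*(-460)) = (290887 - 70720) + (-36 - 203320) = 220167 - 203356 = 16811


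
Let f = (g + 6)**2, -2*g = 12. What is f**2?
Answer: 0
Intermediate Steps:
g = -6 (g = -1/2*12 = -6)
f = 0 (f = (-6 + 6)**2 = 0**2 = 0)
f**2 = 0**2 = 0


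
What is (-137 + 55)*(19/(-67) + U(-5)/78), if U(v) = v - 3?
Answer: 82738/2613 ≈ 31.664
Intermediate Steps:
U(v) = -3 + v
(-137 + 55)*(19/(-67) + U(-5)/78) = (-137 + 55)*(19/(-67) + (-3 - 5)/78) = -82*(19*(-1/67) - 8*1/78) = -82*(-19/67 - 4/39) = -82*(-1009/2613) = 82738/2613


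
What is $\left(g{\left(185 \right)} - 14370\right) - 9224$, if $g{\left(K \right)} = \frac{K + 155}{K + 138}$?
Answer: $- \frac{448266}{19} \approx -23593.0$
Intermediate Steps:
$g{\left(K \right)} = \frac{155 + K}{138 + K}$
$\left(g{\left(185 \right)} - 14370\right) - 9224 = \left(\frac{155 + 185}{138 + 185} - 14370\right) - 9224 = \left(\frac{1}{323} \cdot 340 - 14370\right) - 9224 = \left(\frac{20}{19} - 14370\right) - 9224 = - \frac{273010}{19} - 9224 = - \frac{448266}{19}$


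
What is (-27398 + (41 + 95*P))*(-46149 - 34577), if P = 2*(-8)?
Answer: 2331124702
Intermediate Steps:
P = -16
(-27398 + (41 + 95*P))*(-46149 - 34577) = (-27398 + (41 + 95*(-16)))*(-46149 - 34577) = (-27398 + (41 - 1520))*(-80726) = (-27398 - 1479)*(-80726) = -28877*(-80726) = 2331124702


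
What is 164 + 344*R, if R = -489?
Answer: -168052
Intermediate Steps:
164 + 344*R = 164 + 344*(-489) = 164 - 168216 = -168052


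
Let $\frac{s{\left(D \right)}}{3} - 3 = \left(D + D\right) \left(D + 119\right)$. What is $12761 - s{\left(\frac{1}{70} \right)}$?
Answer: $\frac{31217407}{2450} \approx 12742.0$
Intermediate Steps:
$s{\left(D \right)} = 9 + 6 D \left(119 + D\right)$ ($s{\left(D \right)} = 9 + 3 \left(D + D\right) \left(D + 119\right) = 9 + 3 \cdot 2 D \left(119 + D\right) = 9 + 6 D \left(119 + D\right)$)
$12761 - s{\left(\frac{1}{70} \right)} = 12761 - \left(9 + 6 \left(\frac{1}{70}\right)^{2} + \frac{714}{70}\right) = 12761 - \left(9 + \frac{6}{4900} + 714 \cdot \frac{1}{70}\right) = 12761 - \left(9 + 6 \cdot \frac{1}{4900} + \frac{51}{5}\right) = 12761 - \left(9 + \frac{3}{2450} + \frac{51}{5}\right) = 12761 - \frac{47043}{2450} = \frac{31217407}{2450}$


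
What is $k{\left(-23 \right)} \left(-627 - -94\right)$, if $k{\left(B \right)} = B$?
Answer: $12259$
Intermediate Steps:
$k{\left(-23 \right)} \left(-627 - -94\right) = - 23 \left(-627 - -94\right) = - 23 \left(-627 + 94\right) = \left(-23\right) \left(-533\right) = 12259$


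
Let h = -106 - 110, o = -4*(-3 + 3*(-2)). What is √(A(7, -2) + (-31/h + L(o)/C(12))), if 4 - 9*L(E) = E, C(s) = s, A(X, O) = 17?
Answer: √2426/12 ≈ 4.1045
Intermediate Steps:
o = 36 (o = -4*(-3 - 6) = -4*(-9) = 36)
h = -216
L(E) = 4/9 - E/9
√(A(7, -2) + (-31/h + L(o)/C(12))) = √(17 + (-31/(-216) + (4/9 - ⅑*36)/12)) = √(17 + (-31*(-1/216) + (4/9 - 4)*(1/12))) = √(17 + (31/216 - 32/9*1/12)) = √(17 + (31/216 - 8/27)) = √(17 - 11/72) = √(1213/72) = √2426/12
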